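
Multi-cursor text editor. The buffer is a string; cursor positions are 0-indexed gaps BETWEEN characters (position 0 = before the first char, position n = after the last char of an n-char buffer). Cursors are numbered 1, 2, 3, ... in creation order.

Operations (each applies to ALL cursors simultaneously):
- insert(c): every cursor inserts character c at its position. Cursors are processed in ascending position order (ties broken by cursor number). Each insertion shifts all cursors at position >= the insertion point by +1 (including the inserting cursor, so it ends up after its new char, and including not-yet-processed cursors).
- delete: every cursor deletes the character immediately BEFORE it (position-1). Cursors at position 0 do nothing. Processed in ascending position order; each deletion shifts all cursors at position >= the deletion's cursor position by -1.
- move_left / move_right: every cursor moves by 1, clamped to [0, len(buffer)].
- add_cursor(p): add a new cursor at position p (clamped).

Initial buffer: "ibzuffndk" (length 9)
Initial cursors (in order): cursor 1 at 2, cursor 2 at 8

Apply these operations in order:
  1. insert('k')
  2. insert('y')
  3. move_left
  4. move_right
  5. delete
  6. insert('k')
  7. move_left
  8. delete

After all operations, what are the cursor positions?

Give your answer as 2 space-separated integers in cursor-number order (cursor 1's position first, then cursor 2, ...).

Answer: 2 9

Derivation:
After op 1 (insert('k')): buffer="ibkzuffndkk" (len 11), cursors c1@3 c2@10, authorship ..1......2.
After op 2 (insert('y')): buffer="ibkyzuffndkyk" (len 13), cursors c1@4 c2@12, authorship ..11......22.
After op 3 (move_left): buffer="ibkyzuffndkyk" (len 13), cursors c1@3 c2@11, authorship ..11......22.
After op 4 (move_right): buffer="ibkyzuffndkyk" (len 13), cursors c1@4 c2@12, authorship ..11......22.
After op 5 (delete): buffer="ibkzuffndkk" (len 11), cursors c1@3 c2@10, authorship ..1......2.
After op 6 (insert('k')): buffer="ibkkzuffndkkk" (len 13), cursors c1@4 c2@12, authorship ..11......22.
After op 7 (move_left): buffer="ibkkzuffndkkk" (len 13), cursors c1@3 c2@11, authorship ..11......22.
After op 8 (delete): buffer="ibkzuffndkk" (len 11), cursors c1@2 c2@9, authorship ..1......2.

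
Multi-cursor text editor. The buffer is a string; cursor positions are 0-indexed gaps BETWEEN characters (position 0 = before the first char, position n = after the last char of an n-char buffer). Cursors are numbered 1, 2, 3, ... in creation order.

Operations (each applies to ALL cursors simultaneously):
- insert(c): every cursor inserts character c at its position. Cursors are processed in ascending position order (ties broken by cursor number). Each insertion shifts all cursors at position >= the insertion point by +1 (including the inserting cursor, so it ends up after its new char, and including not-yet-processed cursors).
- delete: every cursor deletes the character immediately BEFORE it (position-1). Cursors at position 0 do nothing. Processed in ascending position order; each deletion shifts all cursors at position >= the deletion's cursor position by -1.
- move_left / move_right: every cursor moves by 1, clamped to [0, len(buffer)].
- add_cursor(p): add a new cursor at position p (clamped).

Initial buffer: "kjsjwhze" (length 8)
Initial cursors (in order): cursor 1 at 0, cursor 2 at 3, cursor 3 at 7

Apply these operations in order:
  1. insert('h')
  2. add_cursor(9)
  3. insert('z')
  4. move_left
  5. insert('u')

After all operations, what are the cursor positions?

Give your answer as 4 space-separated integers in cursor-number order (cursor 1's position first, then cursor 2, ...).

Answer: 2 8 17 14

Derivation:
After op 1 (insert('h')): buffer="hkjshjwhzhe" (len 11), cursors c1@1 c2@5 c3@10, authorship 1...2....3.
After op 2 (add_cursor(9)): buffer="hkjshjwhzhe" (len 11), cursors c1@1 c2@5 c4@9 c3@10, authorship 1...2....3.
After op 3 (insert('z')): buffer="hzkjshzjwhzzhze" (len 15), cursors c1@2 c2@7 c4@12 c3@14, authorship 11...22....433.
After op 4 (move_left): buffer="hzkjshzjwhzzhze" (len 15), cursors c1@1 c2@6 c4@11 c3@13, authorship 11...22....433.
After op 5 (insert('u')): buffer="huzkjshuzjwhzuzhuze" (len 19), cursors c1@2 c2@8 c4@14 c3@17, authorship 111...222....44333.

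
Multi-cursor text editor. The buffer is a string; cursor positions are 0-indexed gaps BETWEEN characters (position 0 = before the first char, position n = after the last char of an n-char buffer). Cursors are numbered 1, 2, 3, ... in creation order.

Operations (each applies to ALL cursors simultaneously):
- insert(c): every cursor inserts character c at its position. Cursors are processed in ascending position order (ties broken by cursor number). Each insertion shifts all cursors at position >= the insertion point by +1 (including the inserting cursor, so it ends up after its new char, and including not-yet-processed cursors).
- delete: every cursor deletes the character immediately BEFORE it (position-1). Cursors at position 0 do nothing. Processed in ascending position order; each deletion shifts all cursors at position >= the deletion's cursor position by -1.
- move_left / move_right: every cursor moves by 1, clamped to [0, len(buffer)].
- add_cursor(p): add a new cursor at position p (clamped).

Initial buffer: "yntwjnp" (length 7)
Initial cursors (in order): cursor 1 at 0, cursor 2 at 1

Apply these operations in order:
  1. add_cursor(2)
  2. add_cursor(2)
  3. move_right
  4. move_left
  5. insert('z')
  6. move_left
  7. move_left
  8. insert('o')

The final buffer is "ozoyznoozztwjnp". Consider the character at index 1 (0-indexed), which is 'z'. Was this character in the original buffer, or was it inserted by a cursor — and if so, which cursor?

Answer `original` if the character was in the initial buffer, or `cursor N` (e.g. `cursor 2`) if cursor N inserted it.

Answer: cursor 1

Derivation:
After op 1 (add_cursor(2)): buffer="yntwjnp" (len 7), cursors c1@0 c2@1 c3@2, authorship .......
After op 2 (add_cursor(2)): buffer="yntwjnp" (len 7), cursors c1@0 c2@1 c3@2 c4@2, authorship .......
After op 3 (move_right): buffer="yntwjnp" (len 7), cursors c1@1 c2@2 c3@3 c4@3, authorship .......
After op 4 (move_left): buffer="yntwjnp" (len 7), cursors c1@0 c2@1 c3@2 c4@2, authorship .......
After op 5 (insert('z')): buffer="zyznzztwjnp" (len 11), cursors c1@1 c2@3 c3@6 c4@6, authorship 1.2.34.....
After op 6 (move_left): buffer="zyznzztwjnp" (len 11), cursors c1@0 c2@2 c3@5 c4@5, authorship 1.2.34.....
After op 7 (move_left): buffer="zyznzztwjnp" (len 11), cursors c1@0 c2@1 c3@4 c4@4, authorship 1.2.34.....
After op 8 (insert('o')): buffer="ozoyznoozztwjnp" (len 15), cursors c1@1 c2@3 c3@8 c4@8, authorship 112.2.3434.....
Authorship (.=original, N=cursor N): 1 1 2 . 2 . 3 4 3 4 . . . . .
Index 1: author = 1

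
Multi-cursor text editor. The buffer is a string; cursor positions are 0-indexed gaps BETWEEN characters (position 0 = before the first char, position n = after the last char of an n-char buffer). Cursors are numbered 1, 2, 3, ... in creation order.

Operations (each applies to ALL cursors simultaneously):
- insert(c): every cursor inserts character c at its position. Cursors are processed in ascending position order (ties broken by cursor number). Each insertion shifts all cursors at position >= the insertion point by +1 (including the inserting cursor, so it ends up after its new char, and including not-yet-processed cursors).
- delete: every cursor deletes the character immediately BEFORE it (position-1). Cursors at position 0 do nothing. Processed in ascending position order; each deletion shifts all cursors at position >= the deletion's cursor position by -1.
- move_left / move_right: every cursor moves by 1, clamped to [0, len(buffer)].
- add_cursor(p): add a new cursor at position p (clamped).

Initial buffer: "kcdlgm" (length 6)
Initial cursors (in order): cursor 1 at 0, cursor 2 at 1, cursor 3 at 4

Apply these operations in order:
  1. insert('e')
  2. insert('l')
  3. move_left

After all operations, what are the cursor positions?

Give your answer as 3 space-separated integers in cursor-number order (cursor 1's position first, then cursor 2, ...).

After op 1 (insert('e')): buffer="ekecdlegm" (len 9), cursors c1@1 c2@3 c3@7, authorship 1.2...3..
After op 2 (insert('l')): buffer="elkelcdlelgm" (len 12), cursors c1@2 c2@5 c3@10, authorship 11.22...33..
After op 3 (move_left): buffer="elkelcdlelgm" (len 12), cursors c1@1 c2@4 c3@9, authorship 11.22...33..

Answer: 1 4 9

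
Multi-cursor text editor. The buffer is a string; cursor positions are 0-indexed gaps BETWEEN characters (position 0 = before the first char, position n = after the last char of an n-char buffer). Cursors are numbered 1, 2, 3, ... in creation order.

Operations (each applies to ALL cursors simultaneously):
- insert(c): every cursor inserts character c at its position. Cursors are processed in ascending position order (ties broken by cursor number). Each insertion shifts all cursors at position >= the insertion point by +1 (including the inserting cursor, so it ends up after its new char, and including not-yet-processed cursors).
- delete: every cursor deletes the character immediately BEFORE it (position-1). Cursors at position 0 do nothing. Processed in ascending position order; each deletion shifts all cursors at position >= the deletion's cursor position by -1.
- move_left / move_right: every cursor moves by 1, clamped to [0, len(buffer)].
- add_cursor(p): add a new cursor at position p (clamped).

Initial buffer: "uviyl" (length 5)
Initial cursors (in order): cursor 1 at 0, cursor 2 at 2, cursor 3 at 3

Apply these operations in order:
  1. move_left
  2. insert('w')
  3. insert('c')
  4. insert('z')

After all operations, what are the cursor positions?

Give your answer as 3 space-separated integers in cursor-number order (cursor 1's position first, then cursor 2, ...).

Answer: 3 7 11

Derivation:
After op 1 (move_left): buffer="uviyl" (len 5), cursors c1@0 c2@1 c3@2, authorship .....
After op 2 (insert('w')): buffer="wuwvwiyl" (len 8), cursors c1@1 c2@3 c3@5, authorship 1.2.3...
After op 3 (insert('c')): buffer="wcuwcvwciyl" (len 11), cursors c1@2 c2@5 c3@8, authorship 11.22.33...
After op 4 (insert('z')): buffer="wczuwczvwcziyl" (len 14), cursors c1@3 c2@7 c3@11, authorship 111.222.333...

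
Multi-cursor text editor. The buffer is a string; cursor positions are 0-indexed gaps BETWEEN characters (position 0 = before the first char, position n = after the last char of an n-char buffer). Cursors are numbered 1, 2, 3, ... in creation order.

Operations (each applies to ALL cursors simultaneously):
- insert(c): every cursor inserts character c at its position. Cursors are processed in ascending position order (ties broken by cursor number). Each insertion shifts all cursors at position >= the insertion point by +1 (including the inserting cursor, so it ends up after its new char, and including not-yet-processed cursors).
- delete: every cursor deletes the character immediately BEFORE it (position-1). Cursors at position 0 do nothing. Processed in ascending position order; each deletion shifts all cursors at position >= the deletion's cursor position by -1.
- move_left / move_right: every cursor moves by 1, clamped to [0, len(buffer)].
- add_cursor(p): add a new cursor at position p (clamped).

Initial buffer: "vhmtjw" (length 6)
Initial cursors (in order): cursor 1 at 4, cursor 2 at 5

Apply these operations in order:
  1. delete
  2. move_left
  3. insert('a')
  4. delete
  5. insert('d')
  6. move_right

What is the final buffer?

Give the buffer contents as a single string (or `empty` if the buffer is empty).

Answer: vhddmw

Derivation:
After op 1 (delete): buffer="vhmw" (len 4), cursors c1@3 c2@3, authorship ....
After op 2 (move_left): buffer="vhmw" (len 4), cursors c1@2 c2@2, authorship ....
After op 3 (insert('a')): buffer="vhaamw" (len 6), cursors c1@4 c2@4, authorship ..12..
After op 4 (delete): buffer="vhmw" (len 4), cursors c1@2 c2@2, authorship ....
After op 5 (insert('d')): buffer="vhddmw" (len 6), cursors c1@4 c2@4, authorship ..12..
After op 6 (move_right): buffer="vhddmw" (len 6), cursors c1@5 c2@5, authorship ..12..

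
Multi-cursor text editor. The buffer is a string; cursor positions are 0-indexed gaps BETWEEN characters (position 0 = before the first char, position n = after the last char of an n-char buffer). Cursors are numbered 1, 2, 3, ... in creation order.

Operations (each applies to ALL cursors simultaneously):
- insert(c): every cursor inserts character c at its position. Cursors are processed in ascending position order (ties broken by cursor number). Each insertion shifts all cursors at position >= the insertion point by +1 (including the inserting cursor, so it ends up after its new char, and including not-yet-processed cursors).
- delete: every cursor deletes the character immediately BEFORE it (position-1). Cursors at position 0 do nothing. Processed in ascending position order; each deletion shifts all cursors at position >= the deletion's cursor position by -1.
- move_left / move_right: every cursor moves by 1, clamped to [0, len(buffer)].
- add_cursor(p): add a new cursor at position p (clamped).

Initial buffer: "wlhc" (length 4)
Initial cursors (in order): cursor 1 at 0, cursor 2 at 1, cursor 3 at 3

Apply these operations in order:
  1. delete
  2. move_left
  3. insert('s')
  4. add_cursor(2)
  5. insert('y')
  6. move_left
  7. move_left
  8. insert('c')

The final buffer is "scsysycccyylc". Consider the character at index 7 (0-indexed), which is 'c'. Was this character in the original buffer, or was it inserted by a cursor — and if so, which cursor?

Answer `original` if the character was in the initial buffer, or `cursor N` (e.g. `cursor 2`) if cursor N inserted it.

After op 1 (delete): buffer="lc" (len 2), cursors c1@0 c2@0 c3@1, authorship ..
After op 2 (move_left): buffer="lc" (len 2), cursors c1@0 c2@0 c3@0, authorship ..
After op 3 (insert('s')): buffer="ssslc" (len 5), cursors c1@3 c2@3 c3@3, authorship 123..
After op 4 (add_cursor(2)): buffer="ssslc" (len 5), cursors c4@2 c1@3 c2@3 c3@3, authorship 123..
After op 5 (insert('y')): buffer="ssysyyylc" (len 9), cursors c4@3 c1@7 c2@7 c3@7, authorship 1243123..
After op 6 (move_left): buffer="ssysyyylc" (len 9), cursors c4@2 c1@6 c2@6 c3@6, authorship 1243123..
After op 7 (move_left): buffer="ssysyyylc" (len 9), cursors c4@1 c1@5 c2@5 c3@5, authorship 1243123..
After op 8 (insert('c')): buffer="scsysycccyylc" (len 13), cursors c4@2 c1@9 c2@9 c3@9, authorship 14243112323..
Authorship (.=original, N=cursor N): 1 4 2 4 3 1 1 2 3 2 3 . .
Index 7: author = 2

Answer: cursor 2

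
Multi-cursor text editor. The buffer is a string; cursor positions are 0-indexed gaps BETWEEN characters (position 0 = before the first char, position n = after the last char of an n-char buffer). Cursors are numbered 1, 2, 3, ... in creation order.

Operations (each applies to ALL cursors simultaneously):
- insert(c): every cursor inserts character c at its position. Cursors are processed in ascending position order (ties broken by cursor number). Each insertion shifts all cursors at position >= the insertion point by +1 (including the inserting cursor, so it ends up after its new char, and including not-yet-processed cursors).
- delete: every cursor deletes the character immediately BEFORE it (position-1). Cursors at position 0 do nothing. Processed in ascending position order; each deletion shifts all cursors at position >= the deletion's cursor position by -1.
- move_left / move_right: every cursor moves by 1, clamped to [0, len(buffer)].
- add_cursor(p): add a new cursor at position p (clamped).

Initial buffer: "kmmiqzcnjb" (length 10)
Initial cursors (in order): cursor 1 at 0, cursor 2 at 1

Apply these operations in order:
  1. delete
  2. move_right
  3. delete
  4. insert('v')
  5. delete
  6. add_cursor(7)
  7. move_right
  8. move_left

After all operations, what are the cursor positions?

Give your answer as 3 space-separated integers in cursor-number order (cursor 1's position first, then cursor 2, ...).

After op 1 (delete): buffer="mmiqzcnjb" (len 9), cursors c1@0 c2@0, authorship .........
After op 2 (move_right): buffer="mmiqzcnjb" (len 9), cursors c1@1 c2@1, authorship .........
After op 3 (delete): buffer="miqzcnjb" (len 8), cursors c1@0 c2@0, authorship ........
After op 4 (insert('v')): buffer="vvmiqzcnjb" (len 10), cursors c1@2 c2@2, authorship 12........
After op 5 (delete): buffer="miqzcnjb" (len 8), cursors c1@0 c2@0, authorship ........
After op 6 (add_cursor(7)): buffer="miqzcnjb" (len 8), cursors c1@0 c2@0 c3@7, authorship ........
After op 7 (move_right): buffer="miqzcnjb" (len 8), cursors c1@1 c2@1 c3@8, authorship ........
After op 8 (move_left): buffer="miqzcnjb" (len 8), cursors c1@0 c2@0 c3@7, authorship ........

Answer: 0 0 7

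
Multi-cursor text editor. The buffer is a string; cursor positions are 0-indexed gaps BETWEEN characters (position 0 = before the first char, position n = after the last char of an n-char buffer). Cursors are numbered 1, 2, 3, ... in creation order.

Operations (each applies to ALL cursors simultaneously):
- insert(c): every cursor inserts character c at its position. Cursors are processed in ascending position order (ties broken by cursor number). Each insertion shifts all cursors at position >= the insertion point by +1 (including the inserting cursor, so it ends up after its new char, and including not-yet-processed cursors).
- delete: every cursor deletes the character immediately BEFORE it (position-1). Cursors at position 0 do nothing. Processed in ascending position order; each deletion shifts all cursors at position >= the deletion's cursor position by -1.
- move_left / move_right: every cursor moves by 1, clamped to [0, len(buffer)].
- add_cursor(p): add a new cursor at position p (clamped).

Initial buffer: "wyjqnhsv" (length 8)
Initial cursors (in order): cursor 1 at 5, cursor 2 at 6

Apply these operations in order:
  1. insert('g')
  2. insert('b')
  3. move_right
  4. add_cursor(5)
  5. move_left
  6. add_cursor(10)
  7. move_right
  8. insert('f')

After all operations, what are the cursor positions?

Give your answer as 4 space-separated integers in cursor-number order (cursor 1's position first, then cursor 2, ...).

Answer: 10 15 6 15

Derivation:
After op 1 (insert('g')): buffer="wyjqnghgsv" (len 10), cursors c1@6 c2@8, authorship .....1.2..
After op 2 (insert('b')): buffer="wyjqngbhgbsv" (len 12), cursors c1@7 c2@10, authorship .....11.22..
After op 3 (move_right): buffer="wyjqngbhgbsv" (len 12), cursors c1@8 c2@11, authorship .....11.22..
After op 4 (add_cursor(5)): buffer="wyjqngbhgbsv" (len 12), cursors c3@5 c1@8 c2@11, authorship .....11.22..
After op 5 (move_left): buffer="wyjqngbhgbsv" (len 12), cursors c3@4 c1@7 c2@10, authorship .....11.22..
After op 6 (add_cursor(10)): buffer="wyjqngbhgbsv" (len 12), cursors c3@4 c1@7 c2@10 c4@10, authorship .....11.22..
After op 7 (move_right): buffer="wyjqngbhgbsv" (len 12), cursors c3@5 c1@8 c2@11 c4@11, authorship .....11.22..
After op 8 (insert('f')): buffer="wyjqnfgbhfgbsffv" (len 16), cursors c3@6 c1@10 c2@15 c4@15, authorship .....311.122.24.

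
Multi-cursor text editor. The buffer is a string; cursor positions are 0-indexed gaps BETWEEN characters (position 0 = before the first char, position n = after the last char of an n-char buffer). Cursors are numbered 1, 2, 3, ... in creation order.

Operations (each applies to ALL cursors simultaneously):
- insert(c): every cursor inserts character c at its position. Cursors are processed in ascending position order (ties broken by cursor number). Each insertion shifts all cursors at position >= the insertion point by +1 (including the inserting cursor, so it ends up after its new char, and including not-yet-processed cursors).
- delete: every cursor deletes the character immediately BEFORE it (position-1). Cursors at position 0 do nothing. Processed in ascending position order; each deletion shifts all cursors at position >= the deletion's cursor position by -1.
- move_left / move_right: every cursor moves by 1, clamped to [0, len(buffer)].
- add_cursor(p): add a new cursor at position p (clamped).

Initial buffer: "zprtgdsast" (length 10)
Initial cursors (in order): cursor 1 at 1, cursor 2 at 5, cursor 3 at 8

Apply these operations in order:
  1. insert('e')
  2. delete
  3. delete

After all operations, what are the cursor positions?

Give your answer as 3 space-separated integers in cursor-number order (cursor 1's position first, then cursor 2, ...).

After op 1 (insert('e')): buffer="zeprtgedsaest" (len 13), cursors c1@2 c2@7 c3@11, authorship .1....2...3..
After op 2 (delete): buffer="zprtgdsast" (len 10), cursors c1@1 c2@5 c3@8, authorship ..........
After op 3 (delete): buffer="prtdsst" (len 7), cursors c1@0 c2@3 c3@5, authorship .......

Answer: 0 3 5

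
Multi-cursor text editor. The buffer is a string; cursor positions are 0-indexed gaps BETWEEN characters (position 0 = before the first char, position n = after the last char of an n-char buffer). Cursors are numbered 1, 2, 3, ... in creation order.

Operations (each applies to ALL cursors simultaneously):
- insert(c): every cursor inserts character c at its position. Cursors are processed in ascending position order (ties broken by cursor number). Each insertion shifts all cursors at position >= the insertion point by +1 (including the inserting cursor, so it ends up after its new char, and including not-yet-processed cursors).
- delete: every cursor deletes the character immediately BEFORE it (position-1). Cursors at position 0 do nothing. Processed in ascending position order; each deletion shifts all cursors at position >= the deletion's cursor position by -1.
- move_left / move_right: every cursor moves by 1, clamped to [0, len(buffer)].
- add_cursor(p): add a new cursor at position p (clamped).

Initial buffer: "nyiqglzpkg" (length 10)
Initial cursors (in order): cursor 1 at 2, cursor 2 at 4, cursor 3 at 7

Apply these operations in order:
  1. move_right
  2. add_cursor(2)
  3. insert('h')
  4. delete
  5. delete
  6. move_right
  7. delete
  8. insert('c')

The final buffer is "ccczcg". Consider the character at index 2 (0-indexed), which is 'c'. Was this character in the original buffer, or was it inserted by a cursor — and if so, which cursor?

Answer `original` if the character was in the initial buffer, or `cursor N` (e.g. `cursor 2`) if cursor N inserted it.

After op 1 (move_right): buffer="nyiqglzpkg" (len 10), cursors c1@3 c2@5 c3@8, authorship ..........
After op 2 (add_cursor(2)): buffer="nyiqglzpkg" (len 10), cursors c4@2 c1@3 c2@5 c3@8, authorship ..........
After op 3 (insert('h')): buffer="nyhihqghlzphkg" (len 14), cursors c4@3 c1@5 c2@8 c3@12, authorship ..4.1..2...3..
After op 4 (delete): buffer="nyiqglzpkg" (len 10), cursors c4@2 c1@3 c2@5 c3@8, authorship ..........
After op 5 (delete): buffer="nqlzkg" (len 6), cursors c1@1 c4@1 c2@2 c3@4, authorship ......
After op 6 (move_right): buffer="nqlzkg" (len 6), cursors c1@2 c4@2 c2@3 c3@5, authorship ......
After op 7 (delete): buffer="zg" (len 2), cursors c1@0 c2@0 c4@0 c3@1, authorship ..
After op 8 (insert('c')): buffer="ccczcg" (len 6), cursors c1@3 c2@3 c4@3 c3@5, authorship 124.3.
Authorship (.=original, N=cursor N): 1 2 4 . 3 .
Index 2: author = 4

Answer: cursor 4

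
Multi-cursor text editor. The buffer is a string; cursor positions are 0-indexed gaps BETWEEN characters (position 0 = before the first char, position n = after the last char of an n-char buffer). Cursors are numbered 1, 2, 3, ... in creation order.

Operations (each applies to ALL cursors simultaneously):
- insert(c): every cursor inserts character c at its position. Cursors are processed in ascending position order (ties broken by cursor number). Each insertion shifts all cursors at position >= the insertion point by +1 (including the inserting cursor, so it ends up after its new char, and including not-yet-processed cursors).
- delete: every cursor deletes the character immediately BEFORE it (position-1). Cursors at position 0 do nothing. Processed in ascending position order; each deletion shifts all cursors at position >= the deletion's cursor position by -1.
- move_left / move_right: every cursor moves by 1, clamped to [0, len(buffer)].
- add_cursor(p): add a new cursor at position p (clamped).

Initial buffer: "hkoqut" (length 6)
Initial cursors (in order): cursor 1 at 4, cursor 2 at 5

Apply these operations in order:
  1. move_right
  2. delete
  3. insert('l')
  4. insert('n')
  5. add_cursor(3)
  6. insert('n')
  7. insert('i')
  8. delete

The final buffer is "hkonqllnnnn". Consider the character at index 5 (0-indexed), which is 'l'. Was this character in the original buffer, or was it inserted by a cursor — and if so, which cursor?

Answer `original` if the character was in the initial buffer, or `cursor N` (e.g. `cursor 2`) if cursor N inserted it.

Answer: cursor 1

Derivation:
After op 1 (move_right): buffer="hkoqut" (len 6), cursors c1@5 c2@6, authorship ......
After op 2 (delete): buffer="hkoq" (len 4), cursors c1@4 c2@4, authorship ....
After op 3 (insert('l')): buffer="hkoqll" (len 6), cursors c1@6 c2@6, authorship ....12
After op 4 (insert('n')): buffer="hkoqllnn" (len 8), cursors c1@8 c2@8, authorship ....1212
After op 5 (add_cursor(3)): buffer="hkoqllnn" (len 8), cursors c3@3 c1@8 c2@8, authorship ....1212
After op 6 (insert('n')): buffer="hkonqllnnnn" (len 11), cursors c3@4 c1@11 c2@11, authorship ...3.121212
After op 7 (insert('i')): buffer="hkoniqllnnnnii" (len 14), cursors c3@5 c1@14 c2@14, authorship ...33.12121212
After op 8 (delete): buffer="hkonqllnnnn" (len 11), cursors c3@4 c1@11 c2@11, authorship ...3.121212
Authorship (.=original, N=cursor N): . . . 3 . 1 2 1 2 1 2
Index 5: author = 1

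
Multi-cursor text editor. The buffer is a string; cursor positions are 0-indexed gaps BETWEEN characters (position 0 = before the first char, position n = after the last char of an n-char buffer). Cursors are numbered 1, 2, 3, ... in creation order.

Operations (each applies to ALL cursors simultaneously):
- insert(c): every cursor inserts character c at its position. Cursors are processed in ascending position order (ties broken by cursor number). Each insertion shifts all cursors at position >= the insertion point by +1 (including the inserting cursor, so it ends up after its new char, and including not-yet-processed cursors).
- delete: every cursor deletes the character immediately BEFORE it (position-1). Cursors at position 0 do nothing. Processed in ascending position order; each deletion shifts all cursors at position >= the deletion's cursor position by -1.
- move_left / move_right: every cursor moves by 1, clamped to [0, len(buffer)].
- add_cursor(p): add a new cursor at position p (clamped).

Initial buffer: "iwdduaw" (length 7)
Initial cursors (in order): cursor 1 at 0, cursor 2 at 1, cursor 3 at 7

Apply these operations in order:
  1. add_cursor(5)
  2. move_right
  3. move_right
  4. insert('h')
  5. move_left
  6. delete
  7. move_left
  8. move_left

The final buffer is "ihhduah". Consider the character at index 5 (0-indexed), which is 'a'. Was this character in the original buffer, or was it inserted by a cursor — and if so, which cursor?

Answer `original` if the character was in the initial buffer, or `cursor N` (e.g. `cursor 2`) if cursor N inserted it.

After op 1 (add_cursor(5)): buffer="iwdduaw" (len 7), cursors c1@0 c2@1 c4@5 c3@7, authorship .......
After op 2 (move_right): buffer="iwdduaw" (len 7), cursors c1@1 c2@2 c4@6 c3@7, authorship .......
After op 3 (move_right): buffer="iwdduaw" (len 7), cursors c1@2 c2@3 c3@7 c4@7, authorship .......
After op 4 (insert('h')): buffer="iwhdhduawhh" (len 11), cursors c1@3 c2@5 c3@11 c4@11, authorship ..1.2....34
After op 5 (move_left): buffer="iwhdhduawhh" (len 11), cursors c1@2 c2@4 c3@10 c4@10, authorship ..1.2....34
After op 6 (delete): buffer="ihhduah" (len 7), cursors c1@1 c2@2 c3@6 c4@6, authorship .12...4
After op 7 (move_left): buffer="ihhduah" (len 7), cursors c1@0 c2@1 c3@5 c4@5, authorship .12...4
After op 8 (move_left): buffer="ihhduah" (len 7), cursors c1@0 c2@0 c3@4 c4@4, authorship .12...4
Authorship (.=original, N=cursor N): . 1 2 . . . 4
Index 5: author = original

Answer: original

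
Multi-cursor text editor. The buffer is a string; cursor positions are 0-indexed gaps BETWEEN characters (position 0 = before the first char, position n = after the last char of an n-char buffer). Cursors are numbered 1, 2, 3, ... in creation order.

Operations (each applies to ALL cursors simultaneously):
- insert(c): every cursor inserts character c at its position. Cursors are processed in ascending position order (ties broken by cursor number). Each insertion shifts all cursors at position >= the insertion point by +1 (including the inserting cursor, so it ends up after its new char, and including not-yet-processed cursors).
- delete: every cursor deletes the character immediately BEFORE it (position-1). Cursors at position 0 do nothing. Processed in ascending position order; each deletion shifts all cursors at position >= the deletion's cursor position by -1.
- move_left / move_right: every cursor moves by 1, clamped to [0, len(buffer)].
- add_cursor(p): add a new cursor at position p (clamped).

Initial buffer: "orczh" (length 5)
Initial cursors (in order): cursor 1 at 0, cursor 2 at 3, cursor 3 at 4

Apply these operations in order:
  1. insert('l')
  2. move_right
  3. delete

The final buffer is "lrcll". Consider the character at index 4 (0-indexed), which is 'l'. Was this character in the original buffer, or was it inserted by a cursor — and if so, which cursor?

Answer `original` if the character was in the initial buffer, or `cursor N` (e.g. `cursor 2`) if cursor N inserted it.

After op 1 (insert('l')): buffer="lorclzlh" (len 8), cursors c1@1 c2@5 c3@7, authorship 1...2.3.
After op 2 (move_right): buffer="lorclzlh" (len 8), cursors c1@2 c2@6 c3@8, authorship 1...2.3.
After op 3 (delete): buffer="lrcll" (len 5), cursors c1@1 c2@4 c3@5, authorship 1..23
Authorship (.=original, N=cursor N): 1 . . 2 3
Index 4: author = 3

Answer: cursor 3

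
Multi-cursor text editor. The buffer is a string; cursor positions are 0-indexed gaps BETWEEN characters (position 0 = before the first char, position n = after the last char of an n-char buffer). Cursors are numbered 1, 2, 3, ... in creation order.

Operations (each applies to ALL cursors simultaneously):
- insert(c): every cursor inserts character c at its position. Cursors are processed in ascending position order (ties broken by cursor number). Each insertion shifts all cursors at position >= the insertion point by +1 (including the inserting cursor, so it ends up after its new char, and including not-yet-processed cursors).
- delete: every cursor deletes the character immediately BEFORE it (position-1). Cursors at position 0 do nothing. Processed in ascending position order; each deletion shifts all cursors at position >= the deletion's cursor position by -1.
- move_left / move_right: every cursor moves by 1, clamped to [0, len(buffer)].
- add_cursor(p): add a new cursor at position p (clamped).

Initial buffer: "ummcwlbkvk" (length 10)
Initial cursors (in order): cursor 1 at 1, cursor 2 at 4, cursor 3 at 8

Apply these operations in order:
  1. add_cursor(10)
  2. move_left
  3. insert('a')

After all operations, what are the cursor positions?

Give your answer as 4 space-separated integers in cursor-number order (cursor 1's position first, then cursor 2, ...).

After op 1 (add_cursor(10)): buffer="ummcwlbkvk" (len 10), cursors c1@1 c2@4 c3@8 c4@10, authorship ..........
After op 2 (move_left): buffer="ummcwlbkvk" (len 10), cursors c1@0 c2@3 c3@7 c4@9, authorship ..........
After op 3 (insert('a')): buffer="aummacwlbakvak" (len 14), cursors c1@1 c2@5 c3@10 c4@13, authorship 1...2....3..4.

Answer: 1 5 10 13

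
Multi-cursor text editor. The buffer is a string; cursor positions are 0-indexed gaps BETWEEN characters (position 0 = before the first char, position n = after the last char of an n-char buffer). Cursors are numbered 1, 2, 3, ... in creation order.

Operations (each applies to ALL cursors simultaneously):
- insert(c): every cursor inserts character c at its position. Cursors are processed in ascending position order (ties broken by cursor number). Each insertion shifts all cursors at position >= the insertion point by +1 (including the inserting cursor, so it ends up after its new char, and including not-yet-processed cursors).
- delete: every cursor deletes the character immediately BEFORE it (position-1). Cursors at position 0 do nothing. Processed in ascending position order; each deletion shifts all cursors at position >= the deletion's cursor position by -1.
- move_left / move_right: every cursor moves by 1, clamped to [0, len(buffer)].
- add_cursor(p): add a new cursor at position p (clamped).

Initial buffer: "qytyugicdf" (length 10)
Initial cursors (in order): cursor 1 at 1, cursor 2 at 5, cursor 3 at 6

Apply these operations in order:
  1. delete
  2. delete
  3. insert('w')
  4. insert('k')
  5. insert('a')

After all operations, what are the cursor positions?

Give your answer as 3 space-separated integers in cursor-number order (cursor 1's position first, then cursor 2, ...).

After op 1 (delete): buffer="ytyicdf" (len 7), cursors c1@0 c2@3 c3@3, authorship .......
After op 2 (delete): buffer="yicdf" (len 5), cursors c1@0 c2@1 c3@1, authorship .....
After op 3 (insert('w')): buffer="wywwicdf" (len 8), cursors c1@1 c2@4 c3@4, authorship 1.23....
After op 4 (insert('k')): buffer="wkywwkkicdf" (len 11), cursors c1@2 c2@7 c3@7, authorship 11.2323....
After op 5 (insert('a')): buffer="wkaywwkkaaicdf" (len 14), cursors c1@3 c2@10 c3@10, authorship 111.232323....

Answer: 3 10 10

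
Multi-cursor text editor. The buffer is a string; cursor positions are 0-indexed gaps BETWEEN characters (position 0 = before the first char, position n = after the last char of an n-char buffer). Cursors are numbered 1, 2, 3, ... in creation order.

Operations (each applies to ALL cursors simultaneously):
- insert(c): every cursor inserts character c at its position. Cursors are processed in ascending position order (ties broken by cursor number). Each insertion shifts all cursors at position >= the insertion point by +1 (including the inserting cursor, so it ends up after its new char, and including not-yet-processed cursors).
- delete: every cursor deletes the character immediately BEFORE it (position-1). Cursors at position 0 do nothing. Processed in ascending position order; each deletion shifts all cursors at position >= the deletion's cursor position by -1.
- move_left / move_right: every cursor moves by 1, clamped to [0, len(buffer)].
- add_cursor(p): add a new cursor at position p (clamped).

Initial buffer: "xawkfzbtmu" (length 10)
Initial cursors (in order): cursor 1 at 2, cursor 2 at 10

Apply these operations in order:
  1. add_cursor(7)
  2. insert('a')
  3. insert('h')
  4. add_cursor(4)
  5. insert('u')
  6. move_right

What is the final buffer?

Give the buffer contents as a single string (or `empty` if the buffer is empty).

After op 1 (add_cursor(7)): buffer="xawkfzbtmu" (len 10), cursors c1@2 c3@7 c2@10, authorship ..........
After op 2 (insert('a')): buffer="xaawkfzbatmua" (len 13), cursors c1@3 c3@9 c2@13, authorship ..1.....3...2
After op 3 (insert('h')): buffer="xaahwkfzbahtmuah" (len 16), cursors c1@4 c3@11 c2@16, authorship ..11.....33...22
After op 4 (add_cursor(4)): buffer="xaahwkfzbahtmuah" (len 16), cursors c1@4 c4@4 c3@11 c2@16, authorship ..11.....33...22
After op 5 (insert('u')): buffer="xaahuuwkfzbahutmuahu" (len 20), cursors c1@6 c4@6 c3@14 c2@20, authorship ..1114.....333...222
After op 6 (move_right): buffer="xaahuuwkfzbahutmuahu" (len 20), cursors c1@7 c4@7 c3@15 c2@20, authorship ..1114.....333...222

Answer: xaahuuwkfzbahutmuahu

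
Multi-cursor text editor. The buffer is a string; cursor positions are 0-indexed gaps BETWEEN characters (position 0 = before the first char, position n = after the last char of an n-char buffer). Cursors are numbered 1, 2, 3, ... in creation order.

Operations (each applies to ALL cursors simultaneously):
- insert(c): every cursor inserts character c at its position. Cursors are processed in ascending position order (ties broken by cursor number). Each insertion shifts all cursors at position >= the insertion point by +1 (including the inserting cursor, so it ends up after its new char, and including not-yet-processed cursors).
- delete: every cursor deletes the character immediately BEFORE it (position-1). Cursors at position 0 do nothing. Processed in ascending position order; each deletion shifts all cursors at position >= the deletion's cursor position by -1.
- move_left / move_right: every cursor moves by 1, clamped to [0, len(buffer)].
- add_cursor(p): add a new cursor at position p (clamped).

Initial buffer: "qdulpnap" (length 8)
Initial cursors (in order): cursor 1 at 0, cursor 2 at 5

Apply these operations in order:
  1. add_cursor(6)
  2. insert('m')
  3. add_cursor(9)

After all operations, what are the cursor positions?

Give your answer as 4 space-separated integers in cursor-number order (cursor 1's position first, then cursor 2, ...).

After op 1 (add_cursor(6)): buffer="qdulpnap" (len 8), cursors c1@0 c2@5 c3@6, authorship ........
After op 2 (insert('m')): buffer="mqdulpmnmap" (len 11), cursors c1@1 c2@7 c3@9, authorship 1.....2.3..
After op 3 (add_cursor(9)): buffer="mqdulpmnmap" (len 11), cursors c1@1 c2@7 c3@9 c4@9, authorship 1.....2.3..

Answer: 1 7 9 9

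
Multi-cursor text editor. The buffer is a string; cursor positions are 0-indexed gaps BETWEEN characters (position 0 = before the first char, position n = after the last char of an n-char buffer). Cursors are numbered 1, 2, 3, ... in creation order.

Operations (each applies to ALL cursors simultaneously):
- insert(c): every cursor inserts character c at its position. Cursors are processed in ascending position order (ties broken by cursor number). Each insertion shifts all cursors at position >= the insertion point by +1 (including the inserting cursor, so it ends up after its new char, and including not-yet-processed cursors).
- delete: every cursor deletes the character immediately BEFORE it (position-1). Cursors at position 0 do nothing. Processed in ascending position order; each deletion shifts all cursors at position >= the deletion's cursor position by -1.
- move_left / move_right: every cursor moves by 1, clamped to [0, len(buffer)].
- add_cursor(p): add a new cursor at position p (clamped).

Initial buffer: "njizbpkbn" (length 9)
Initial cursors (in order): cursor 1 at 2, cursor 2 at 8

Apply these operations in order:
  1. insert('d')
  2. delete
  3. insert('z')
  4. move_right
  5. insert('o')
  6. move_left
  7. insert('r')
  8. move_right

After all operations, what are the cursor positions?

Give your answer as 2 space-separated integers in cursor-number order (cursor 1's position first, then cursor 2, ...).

After op 1 (insert('d')): buffer="njdizbpkbdn" (len 11), cursors c1@3 c2@10, authorship ..1......2.
After op 2 (delete): buffer="njizbpkbn" (len 9), cursors c1@2 c2@8, authorship .........
After op 3 (insert('z')): buffer="njzizbpkbzn" (len 11), cursors c1@3 c2@10, authorship ..1......2.
After op 4 (move_right): buffer="njzizbpkbzn" (len 11), cursors c1@4 c2@11, authorship ..1......2.
After op 5 (insert('o')): buffer="njziozbpkbzno" (len 13), cursors c1@5 c2@13, authorship ..1.1.....2.2
After op 6 (move_left): buffer="njziozbpkbzno" (len 13), cursors c1@4 c2@12, authorship ..1.1.....2.2
After op 7 (insert('r')): buffer="njzirozbpkbznro" (len 15), cursors c1@5 c2@14, authorship ..1.11.....2.22
After op 8 (move_right): buffer="njzirozbpkbznro" (len 15), cursors c1@6 c2@15, authorship ..1.11.....2.22

Answer: 6 15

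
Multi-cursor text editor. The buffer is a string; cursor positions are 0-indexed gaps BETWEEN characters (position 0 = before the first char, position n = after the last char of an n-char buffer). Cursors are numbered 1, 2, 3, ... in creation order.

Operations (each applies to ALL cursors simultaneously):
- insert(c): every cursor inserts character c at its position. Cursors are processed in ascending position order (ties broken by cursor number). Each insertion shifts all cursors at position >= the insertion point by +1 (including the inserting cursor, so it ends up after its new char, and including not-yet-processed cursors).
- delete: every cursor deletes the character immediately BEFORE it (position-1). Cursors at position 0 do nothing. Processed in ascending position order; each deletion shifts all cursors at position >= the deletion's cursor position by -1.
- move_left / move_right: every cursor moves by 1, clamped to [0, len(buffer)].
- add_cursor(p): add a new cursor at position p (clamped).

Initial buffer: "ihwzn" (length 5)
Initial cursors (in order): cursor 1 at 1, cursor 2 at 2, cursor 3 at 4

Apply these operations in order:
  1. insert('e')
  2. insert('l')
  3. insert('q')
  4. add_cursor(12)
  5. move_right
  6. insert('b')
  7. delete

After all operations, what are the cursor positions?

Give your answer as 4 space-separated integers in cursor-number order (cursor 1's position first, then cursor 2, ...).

After op 1 (insert('e')): buffer="iehewzen" (len 8), cursors c1@2 c2@4 c3@7, authorship .1.2..3.
After op 2 (insert('l')): buffer="ielhelwzeln" (len 11), cursors c1@3 c2@6 c3@10, authorship .11.22..33.
After op 3 (insert('q')): buffer="ielqhelqwzelqn" (len 14), cursors c1@4 c2@8 c3@13, authorship .111.222..333.
After op 4 (add_cursor(12)): buffer="ielqhelqwzelqn" (len 14), cursors c1@4 c2@8 c4@12 c3@13, authorship .111.222..333.
After op 5 (move_right): buffer="ielqhelqwzelqn" (len 14), cursors c1@5 c2@9 c4@13 c3@14, authorship .111.222..333.
After op 6 (insert('b')): buffer="ielqhbelqwbzelqbnb" (len 18), cursors c1@6 c2@11 c4@16 c3@18, authorship .111.1222.2.3334.3
After op 7 (delete): buffer="ielqhelqwzelqn" (len 14), cursors c1@5 c2@9 c4@13 c3@14, authorship .111.222..333.

Answer: 5 9 14 13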